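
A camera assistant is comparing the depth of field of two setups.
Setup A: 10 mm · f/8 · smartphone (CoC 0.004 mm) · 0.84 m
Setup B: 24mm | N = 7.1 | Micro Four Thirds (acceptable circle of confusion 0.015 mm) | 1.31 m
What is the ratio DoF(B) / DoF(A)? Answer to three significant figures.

Setup A: H = 10²/(8×0.004) + 10 ≈ 3135.0 mm; DoF = Df − Dn = 1143.79 − 663.72 ≈ 480.07 mm.
Setup B: H = 24²/(7.1×0.015) + 24 ≈ 5432.5 mm; DoF = Df − Dn = 1718.65 − 1058.35 ≈ 660.30 mm.
Ratio = 660.30 / 480.07 ≈ 1.38.

1.38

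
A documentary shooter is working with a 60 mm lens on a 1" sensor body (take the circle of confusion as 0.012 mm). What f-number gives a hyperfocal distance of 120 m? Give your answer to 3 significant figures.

Rearrange H = f²/(N·c) + f for N: N = f² / ((H − f)·c).
N = 60² / ((120000 − 60) × 0.012) = 3600 / 1439 ≈ 2.50.

f/2.50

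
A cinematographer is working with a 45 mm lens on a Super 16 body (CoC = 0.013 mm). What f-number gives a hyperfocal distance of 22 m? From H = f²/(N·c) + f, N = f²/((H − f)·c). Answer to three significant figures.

Rearrange H = f²/(N·c) + f for N: N = f² / ((H − f)·c).
N = 45² / ((22000 − 45) × 0.013) = 2025 / 285.4 ≈ 7.09.

f/7.09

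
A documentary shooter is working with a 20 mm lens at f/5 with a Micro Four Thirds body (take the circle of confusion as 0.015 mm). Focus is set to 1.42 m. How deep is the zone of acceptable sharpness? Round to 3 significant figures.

0.801 m

Hyperfocal distance H = f²/(N·c) + f = 20²/(5 × 0.015) + 20 = 400/0.075 + 20 ≈ 5353.3 mm ≈ 5.353 m.
Near limit Dn = s·(H − f)/(H + s − 2f) = 1420 × (5353.3 − 20) / (5353.3 + 1420 − 2 × 20) = 1420 × 5333.3 / 6733.3 ≈ 1124.75 mm.
Far limit Df = s·(H − f)/(H − s) = 1420 × (5353.3 − 20) / (5353.3 − 1420) = 1420 × 5333.3 / 3933.3 ≈ 1925.42 mm.
Depth of field = Df − Dn = 1925.42 − 1124.75 ≈ 800.67 mm ≈ 0.801 m.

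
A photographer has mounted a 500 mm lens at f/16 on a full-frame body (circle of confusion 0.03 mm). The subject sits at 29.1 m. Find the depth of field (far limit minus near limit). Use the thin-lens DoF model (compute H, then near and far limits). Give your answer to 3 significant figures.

3.21 m

Hyperfocal distance H = f²/(N·c) + f = 500²/(16 × 0.03) + 500 = 250000/0.48 + 500 ≈ 521333.3 mm ≈ 521.3 m.
Near limit Dn = s·(H − f)/(H + s − 2f) = 29100 × (521333.3 − 500) / (521333.3 + 29100 − 2 × 500) = 29100 × 520833.3 / 549433.3 ≈ 27585.2 mm.
Far limit Df = s·(H − f)/(H − s) = 29100 × (521333.3 − 500) / (521333.3 − 29100) = 29100 × 520833.3 / 492233.3 ≈ 30790.8 mm.
Depth of field = Df − Dn = 30790.8 − 27585.2 ≈ 3205.6 mm ≈ 3.21 m.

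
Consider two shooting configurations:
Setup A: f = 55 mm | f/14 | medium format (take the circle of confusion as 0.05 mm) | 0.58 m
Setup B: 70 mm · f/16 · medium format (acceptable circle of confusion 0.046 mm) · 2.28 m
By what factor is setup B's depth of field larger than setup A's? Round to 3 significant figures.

Setup A: H = 55²/(14×0.05) + 55 ≈ 4376.4 mm; DoF = Df − Dn = 660.21 − 517.17 ≈ 143.04 mm.
Setup B: H = 70²/(16×0.046) + 70 ≈ 6727.6 mm; DoF = Df − Dn = 3412.9 − 1711.8 ≈ 1701.1 mm.
Ratio = 1701.1 / 143.04 ≈ 11.9.

11.9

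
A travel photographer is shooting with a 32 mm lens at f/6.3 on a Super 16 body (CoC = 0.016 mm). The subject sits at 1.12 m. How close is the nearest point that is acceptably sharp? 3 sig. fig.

1.01 m

Hyperfocal distance H = f²/(N·c) + f = 32²/(6.3 × 0.016) + 32 = 1024/0.1008 + 32 ≈ 10190.7 mm ≈ 10.19 m.
Near limit Dn = s·(H − f)/(H + s − 2f) = 1120 × (10190.7 − 32) / (10190.7 + 1120 − 2 × 32) = 1120 × 10158.7 / 11246.7 ≈ 1011.7 mm ≈ 1.01 m.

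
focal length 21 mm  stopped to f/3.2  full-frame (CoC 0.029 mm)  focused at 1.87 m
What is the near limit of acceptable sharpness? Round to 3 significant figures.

1.35 m

Hyperfocal distance H = f²/(N·c) + f = 21²/(3.2 × 0.029) + 21 = 441/0.0928 + 21 ≈ 4773.2 mm ≈ 4.773 m.
Near limit Dn = s·(H − f)/(H + s − 2f) = 1870 × (4773.2 − 21) / (4773.2 + 1870 − 2 × 21) = 1870 × 4752.2 / 6601.2 ≈ 1346.2 mm ≈ 1.35 m.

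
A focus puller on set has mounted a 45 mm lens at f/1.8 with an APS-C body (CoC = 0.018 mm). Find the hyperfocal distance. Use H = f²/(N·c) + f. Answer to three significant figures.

62.5 m

Hyperfocal distance H = f²/(N·c) + f = 45²/(1.8 × 0.018) + 45 = 2025/0.0324 + 45 ≈ 62545.0 mm ≈ 62.5 m.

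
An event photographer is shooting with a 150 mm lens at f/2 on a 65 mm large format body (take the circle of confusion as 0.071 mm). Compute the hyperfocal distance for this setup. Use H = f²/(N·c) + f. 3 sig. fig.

Hyperfocal distance H = f²/(N·c) + f = 150²/(2 × 0.071) + 150 = 22500/0.142 + 150 ≈ 158600.7 mm ≈ 159 m.

159 m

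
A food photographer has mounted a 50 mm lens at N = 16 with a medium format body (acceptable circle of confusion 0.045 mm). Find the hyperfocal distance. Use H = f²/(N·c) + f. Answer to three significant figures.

Hyperfocal distance H = f²/(N·c) + f = 50²/(16 × 0.045) + 50 = 2500/0.72 + 50 ≈ 3522.2 mm ≈ 3.52 m.

3.52 m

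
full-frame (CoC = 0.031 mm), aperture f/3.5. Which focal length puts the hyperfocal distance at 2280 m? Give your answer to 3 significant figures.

From H = f²/(N·c) + f, with f ≪ H: f ≈ √(H·N·c) = √(2280000 × 3.5 × 0.031) = √247380 ≈ 497.4 mm.
The +f correction barely moves this — solving exactly, f² + N·c·f − N·c·H = 0 ⇒ f = (−N·c + √((N·c)² + 4·N·c·H))/2 = (−0.1085 + √989520)/2 ≈ 497.32 mm, so f ≈ 497 mm.

497 mm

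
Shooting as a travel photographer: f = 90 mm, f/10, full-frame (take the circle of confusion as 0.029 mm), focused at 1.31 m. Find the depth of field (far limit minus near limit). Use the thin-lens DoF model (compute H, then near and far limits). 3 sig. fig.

Hyperfocal distance H = f²/(N·c) + f = 90²/(10 × 0.029) + 90 = 8100/0.29 + 90 ≈ 28021.0 mm ≈ 28.02 m.
Near limit Dn = s·(H − f)/(H + s − 2f) = 1310 × (28021.0 − 90) / (28021.0 + 1310 − 2 × 90) = 1310 × 27931.0 / 29151.0 ≈ 1255.18 mm.
Far limit Df = s·(H − f)/(H − s) = 1310 × (28021.0 − 90) / (28021.0 − 1310) = 1310 × 27931.0 / 26711.0 ≈ 1369.83 mm.
Depth of field = Df − Dn = 1369.83 − 1255.18 ≈ 114.65 mm.

115 mm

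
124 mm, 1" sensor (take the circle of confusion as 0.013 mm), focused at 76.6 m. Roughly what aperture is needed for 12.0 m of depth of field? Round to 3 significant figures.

Write h = H − f = f²/(N·c). The thin-lens limits are Dn = s·h/(h + (s−f)) and Df = s·h/(h − (s−f)), so DoF = Df − Dn = 2·s·(s−f)·h / (h² − (s−f)²).
That is a quadratic in h: DoF·h² − 2·s·(s−f)·h − DoF·(s−f)² = 0 ⇒ h = (s−f)·(s + √(s² + DoF²)) / DoF = 76476 × (76600 + √(76600² + 12000²)) / 12000 = 76476 × (76600 + 77534.3) / 12000 ≈ 982298 mm.
Then N = f²/(c·h) = 124² / (0.013 × 982298) = 15376 / 12770 ≈ 1.20.

f/1.20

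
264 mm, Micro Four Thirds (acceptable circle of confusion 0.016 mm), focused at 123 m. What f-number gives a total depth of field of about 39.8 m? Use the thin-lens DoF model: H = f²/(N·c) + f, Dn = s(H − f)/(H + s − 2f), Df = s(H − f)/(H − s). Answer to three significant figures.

f/5.60

Write h = H − f = f²/(N·c). The thin-lens limits are Dn = s·h/(h + (s−f)) and Df = s·h/(h − (s−f)), so DoF = Df − Dn = 2·s·(s−f)·h / (h² − (s−f)²).
That is a quadratic in h: DoF·h² − 2·s·(s−f)·h − DoF·(s−f)² = 0 ⇒ h = (s−f)·(s + √(s² + DoF²)) / DoF = 122736 × (123000 + √(123000² + 39800²)) / 39800 = 122736 × (123000 + 129279) / 39800 ≈ 777983 mm.
Then N = f²/(c·h) = 264² / (0.016 × 777983) = 69696 / 12448 ≈ 5.60.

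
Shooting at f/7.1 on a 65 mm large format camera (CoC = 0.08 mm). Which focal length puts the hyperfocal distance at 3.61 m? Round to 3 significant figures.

45.0 mm

From H = f²/(N·c) + f, with f ≪ H: f ≈ √(H·N·c) = √(3610 × 7.1 × 0.08) = √2050.5 ≈ 45.28 mm.
Exact: f² + N·c·f − N·c·H = 0 ⇒ f = (−N·c + √((N·c)² + 4·N·c·H))/2 = (−0.568 + √8202.2)/2 ≈ 44.999 mm ≈ 45.0 mm.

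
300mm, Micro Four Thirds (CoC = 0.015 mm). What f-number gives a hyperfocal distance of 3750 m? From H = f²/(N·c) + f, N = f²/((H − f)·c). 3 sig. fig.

Rearrange H = f²/(N·c) + f for N: N = f² / ((H − f)·c).
N = 300² / ((3750000 − 300) × 0.015) = 90000 / 56246 ≈ 1.60.

f/1.60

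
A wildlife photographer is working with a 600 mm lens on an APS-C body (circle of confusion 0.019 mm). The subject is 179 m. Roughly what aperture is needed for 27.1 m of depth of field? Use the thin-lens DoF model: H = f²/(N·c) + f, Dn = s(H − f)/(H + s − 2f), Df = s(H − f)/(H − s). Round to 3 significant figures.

Write h = H − f = f²/(N·c). The thin-lens limits are Dn = s·h/(h + (s−f)) and Df = s·h/(h − (s−f)), so DoF = Df − Dn = 2·s·(s−f)·h / (h² − (s−f)²).
That is a quadratic in h: DoF·h² − 2·s·(s−f)·h − DoF·(s−f)² = 0 ⇒ h = (s−f)·(s + √(s² + DoF²)) / DoF = 178400 × (179000 + √(179000² + 27100²)) / 27100 = 178400 × (179000 + 181040) / 27100 ≈ 2370151 mm.
Then N = f²/(c·h) = 600² / (0.019 × 2370151) = 360000 / 45033 ≈ 7.99.

f/7.99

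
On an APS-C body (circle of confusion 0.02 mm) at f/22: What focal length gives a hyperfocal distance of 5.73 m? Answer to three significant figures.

From H = f²/(N·c) + f, with f ≪ H: f ≈ √(H·N·c) = √(5730 × 22 × 0.02) = √2521.2 ≈ 50.21 mm.
Exact: f² + N·c·f − N·c·H = 0 ⇒ f = (−N·c + √((N·c)² + 4·N·c·H))/2 = (−0.44 + √10085)/2 ≈ 49.992 mm ≈ 50.0 mm.

50.0 mm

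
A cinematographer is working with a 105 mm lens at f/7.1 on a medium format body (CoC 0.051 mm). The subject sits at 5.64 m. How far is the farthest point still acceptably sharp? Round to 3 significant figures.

Hyperfocal distance H = f²/(N·c) + f = 105²/(7.1 × 0.051) + 105 = 11025/0.3621 + 105 ≈ 30552.4 mm ≈ 30.55 m.
Far limit Df = s·(H − f)/(H − s) = 5640 × (30552.4 − 105) / (30552.4 − 5640) = 5640 × 30447.4 / 24912.4 ≈ 6893.1 mm ≈ 6.89 m.

6.89 m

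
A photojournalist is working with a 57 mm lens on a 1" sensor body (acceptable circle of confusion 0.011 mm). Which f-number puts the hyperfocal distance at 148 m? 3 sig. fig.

f/2.00

Rearrange H = f²/(N·c) + f for N: N = f² / ((H − f)·c).
N = 57² / ((148000 − 57) × 0.011) = 3249 / 1627 ≈ 2.00.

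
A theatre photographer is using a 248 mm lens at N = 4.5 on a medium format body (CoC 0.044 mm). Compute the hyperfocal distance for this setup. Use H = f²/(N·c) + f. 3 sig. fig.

Hyperfocal distance H = f²/(N·c) + f = 248²/(4.5 × 0.044) + 248 = 61504/0.198 + 248 ≈ 310874.3 mm ≈ 311 m.

311 m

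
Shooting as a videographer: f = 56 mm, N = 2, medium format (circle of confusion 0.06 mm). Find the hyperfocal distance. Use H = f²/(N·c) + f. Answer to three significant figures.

Hyperfocal distance H = f²/(N·c) + f = 56²/(2 × 0.06) + 56 = 3136/0.12 + 56 ≈ 26189.3 mm ≈ 26.2 m.

26.2 m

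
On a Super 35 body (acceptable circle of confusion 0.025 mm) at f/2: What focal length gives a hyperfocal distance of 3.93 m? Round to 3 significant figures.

From H = f²/(N·c) + f, with f ≪ H: f ≈ √(H·N·c) = √(3930 × 2 × 0.025) = √196.50 ≈ 14.02 mm.
The +f correction barely moves this — solving exactly, f² + N·c·f − N·c·H = 0 ⇒ f = (−N·c + √((N·c)² + 4·N·c·H))/2 = (−0.05 + √786.00)/2 ≈ 13.993 mm, so f ≈ 14.0 mm.

14.0 mm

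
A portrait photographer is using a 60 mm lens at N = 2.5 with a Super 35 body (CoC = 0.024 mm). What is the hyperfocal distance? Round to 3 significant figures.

60.1 m

Hyperfocal distance H = f²/(N·c) + f = 60²/(2.5 × 0.024) + 60 = 3600/0.06 + 60 ≈ 60060.0 mm ≈ 60.1 m.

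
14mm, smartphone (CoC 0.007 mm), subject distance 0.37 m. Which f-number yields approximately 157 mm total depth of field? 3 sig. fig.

f/16

Write h = H − f = f²/(N·c). The thin-lens limits are Dn = s·h/(h + (s−f)) and Df = s·h/(h − (s−f)), so DoF = Df − Dn = 2·s·(s−f)·h / (h² − (s−f)²).
That is a quadratic in h: DoF·h² − 2·s·(s−f)·h − DoF·(s−f)² = 0 ⇒ h = (s−f)·(s + √(s² + DoF²)) / DoF = 356 × (370 + √(370² + 157²)) / 157 = 356 × (370 + 401.932) / 157 ≈ 1750.4 mm.
Then N = f²/(c·h) = 14² / (0.007 × 1750.4) = 196 / 12.253 ≈ 16.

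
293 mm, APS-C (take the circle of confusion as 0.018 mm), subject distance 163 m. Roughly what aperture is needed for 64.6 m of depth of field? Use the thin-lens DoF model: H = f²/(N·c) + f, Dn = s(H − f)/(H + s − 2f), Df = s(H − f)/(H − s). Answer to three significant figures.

f/5.60

Write h = H − f = f²/(N·c). The thin-lens limits are Dn = s·h/(h + (s−f)) and Df = s·h/(h − (s−f)), so DoF = Df − Dn = 2·s·(s−f)·h / (h² − (s−f)²).
That is a quadratic in h: DoF·h² − 2·s·(s−f)·h − DoF·(s−f)² = 0 ⇒ h = (s−f)·(s + √(s² + DoF²)) / DoF = 162707 × (163000 + √(163000² + 64600²)) / 64600 = 162707 × (163000 + 175334) / 64600 ≈ 852158 mm.
Then N = f²/(c·h) = 293² / (0.018 × 852158) = 85849 / 15339 ≈ 5.60.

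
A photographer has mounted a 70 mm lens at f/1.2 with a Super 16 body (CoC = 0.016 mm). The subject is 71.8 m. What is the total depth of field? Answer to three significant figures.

43.8 m

Hyperfocal distance H = f²/(N·c) + f = 70²/(1.2 × 0.016) + 70 = 4900/0.0192 + 70 ≈ 255278.3 mm ≈ 255.3 m.
Near limit Dn = s·(H − f)/(H + s − 2f) = 71800 × (255278.3 − 70) / (255278.3 + 71800 − 2 × 70) = 71800 × 255208.3 / 326938.3 ≈ 56047 mm.
Far limit Df = s·(H − f)/(H − s) = 71800 × (255278.3 − 70) / (255278.3 − 71800) = 71800 × 255208.3 / 183478.3 ≈ 99870 mm.
Depth of field = Df − Dn = 99870 − 56047 ≈ 43823 mm ≈ 43.8 m.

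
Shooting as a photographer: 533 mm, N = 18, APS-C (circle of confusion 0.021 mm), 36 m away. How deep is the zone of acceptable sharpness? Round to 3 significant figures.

Hyperfocal distance H = f²/(N·c) + f = 533²/(18 × 0.021) + 533 = 284089/0.378 + 533 ≈ 752091.2 mm ≈ 752.1 m.
Near limit Dn = s·(H − f)/(H + s − 2f) = 36000 × (752091.2 − 533) / (752091.2 + 36000 − 2 × 533) = 36000 × 751558.2 / 787025.2 ≈ 34377.7 mm.
Far limit Df = s·(H − f)/(H − s) = 36000 × (752091.2 − 533) / (752091.2 − 36000) = 36000 × 751558.2 / 716091.2 ≈ 37783.0 mm.
Depth of field = Df − Dn = 37783.0 − 34377.7 ≈ 3405.3 mm ≈ 3.41 m.

3.41 m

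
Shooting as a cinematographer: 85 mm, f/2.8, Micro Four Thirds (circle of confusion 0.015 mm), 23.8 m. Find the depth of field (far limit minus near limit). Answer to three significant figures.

Hyperfocal distance H = f²/(N·c) + f = 85²/(2.8 × 0.015) + 85 = 7225/0.042 + 85 ≈ 172108.8 mm ≈ 172.1 m.
Near limit Dn = s·(H − f)/(H + s − 2f) = 23800 × (172108.8 − 85) / (172108.8 + 23800 − 2 × 85) = 23800 × 172023.8 / 195738.8 ≈ 20916.5 mm.
Far limit Df = s·(H − f)/(H − s) = 23800 × (172108.8 − 85) / (172108.8 − 23800) = 23800 × 172023.8 / 148308.8 ≈ 27605.7 mm.
Depth of field = Df − Dn = 27605.7 − 20916.5 ≈ 6689.2 mm ≈ 6.69 m.

6.69 m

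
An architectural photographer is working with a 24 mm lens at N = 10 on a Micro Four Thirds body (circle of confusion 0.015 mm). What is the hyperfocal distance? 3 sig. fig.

3.86 m

Hyperfocal distance H = f²/(N·c) + f = 24²/(10 × 0.015) + 24 = 576/0.15 + 24 ≈ 3864.0 mm ≈ 3.86 m.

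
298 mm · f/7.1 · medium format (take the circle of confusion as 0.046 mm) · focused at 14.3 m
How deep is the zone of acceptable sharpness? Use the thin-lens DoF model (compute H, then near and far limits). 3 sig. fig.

1.48 m

Hyperfocal distance H = f²/(N·c) + f = 298²/(7.1 × 0.046) + 298 = 88804/0.3266 + 298 ≈ 272202.5 mm ≈ 272.2 m.
Near limit Dn = s·(H − f)/(H + s − 2f) = 14300 × (272202.5 − 298) / (272202.5 + 14300 − 2 × 298) = 14300 × 271904.5 / 285906.5 ≈ 13599.7 mm.
Far limit Df = s·(H − f)/(H − s) = 14300 × (272202.5 − 298) / (272202.5 − 14300) = 14300 × 271904.5 / 257902.5 ≈ 15076.4 mm.
Depth of field = Df − Dn = 15076.4 − 13599.7 ≈ 1476.7 mm ≈ 1.48 m.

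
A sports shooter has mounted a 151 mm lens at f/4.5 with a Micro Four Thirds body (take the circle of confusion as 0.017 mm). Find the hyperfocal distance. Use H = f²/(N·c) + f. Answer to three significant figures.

298 m

Hyperfocal distance H = f²/(N·c) + f = 151²/(4.5 × 0.017) + 151 = 22801/0.0765 + 151 ≈ 298203.3 mm ≈ 298 m.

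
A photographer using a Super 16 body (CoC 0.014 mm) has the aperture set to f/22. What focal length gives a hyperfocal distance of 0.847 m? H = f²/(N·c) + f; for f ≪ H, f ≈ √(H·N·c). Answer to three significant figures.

From H = f²/(N·c) + f, with f ≪ H: f ≈ √(H·N·c) = √(847 × 22 × 0.014) = √260.88 ≈ 16.15 mm.
Exact: f² + N·c·f − N·c·H = 0 ⇒ f = (−N·c + √((N·c)² + 4·N·c·H))/2 = (−0.308 + √1043.6)/2 ≈ 15.998 mm ≈ 16.0 mm.

16.0 mm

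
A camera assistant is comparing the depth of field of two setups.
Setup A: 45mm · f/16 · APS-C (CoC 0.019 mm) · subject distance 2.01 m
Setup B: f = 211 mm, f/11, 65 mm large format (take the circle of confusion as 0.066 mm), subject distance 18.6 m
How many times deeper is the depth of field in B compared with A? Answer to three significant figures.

9.44

Setup A: H = 45²/(16×0.019) + 45 ≈ 6706.2 mm; DoF = Df − Dn = 2851.0 − 1552.1 ≈ 1298.9 mm.
Setup B: H = 211²/(11×0.066) + 211 ≈ 61534.7 mm; DoF = Df − Dn = 26566 − 14309 ≈ 12257 mm.
Ratio = 12257 / 1298.9 ≈ 9.44.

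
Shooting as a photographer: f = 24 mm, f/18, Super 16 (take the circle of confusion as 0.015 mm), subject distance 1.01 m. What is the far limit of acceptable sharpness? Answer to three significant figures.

1.88 m

Hyperfocal distance H = f²/(N·c) + f = 24²/(18 × 0.015) + 24 = 576/0.27 + 24 ≈ 2157.3 mm ≈ 2.157 m.
Far limit Df = s·(H − f)/(H − s) = 1010 × (2157.3 − 24) / (2157.3 − 1010) = 1010 × 2133.3 / 1147.3 ≈ 1878.0 mm ≈ 1.88 m.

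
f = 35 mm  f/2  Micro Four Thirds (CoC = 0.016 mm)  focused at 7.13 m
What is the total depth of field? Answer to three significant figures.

2.74 m

Hyperfocal distance H = f²/(N·c) + f = 35²/(2 × 0.016) + 35 = 1225/0.032 + 35 ≈ 38316.2 mm ≈ 38.32 m.
Near limit Dn = s·(H − f)/(H + s − 2f) = 7130 × (38316.2 − 35) / (38316.2 + 7130 − 2 × 35) = 7130 × 38281.2 / 45376.2 ≈ 6015.2 mm.
Far limit Df = s·(H − f)/(H − s) = 7130 × (38316.2 − 35) / (38316.2 − 7130) = 7130 × 38281.2 / 31186.2 ≈ 8752.1 mm.
Depth of field = Df − Dn = 8752.1 − 6015.2 ≈ 2736.9 mm ≈ 2.74 m.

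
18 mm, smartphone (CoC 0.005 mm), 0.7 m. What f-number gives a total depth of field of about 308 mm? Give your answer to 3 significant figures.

f/20

Write h = H − f = f²/(N·c). The thin-lens limits are Dn = s·h/(h + (s−f)) and Df = s·h/(h − (s−f)), so DoF = Df − Dn = 2·s·(s−f)·h / (h² − (s−f)²).
That is a quadratic in h: DoF·h² − 2·s·(s−f)·h − DoF·(s−f)² = 0 ⇒ h = (s−f)·(s + √(s² + DoF²)) / DoF = 682 × (700 + √(700² + 308²)) / 308 = 682 × (700 + 764.764) / 308 ≈ 3243.4 mm.
Then N = f²/(c·h) = 18² / (0.005 × 3243.4) = 324 / 16.217 ≈ 20.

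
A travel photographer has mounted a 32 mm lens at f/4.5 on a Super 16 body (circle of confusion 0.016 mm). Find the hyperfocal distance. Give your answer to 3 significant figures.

Hyperfocal distance H = f²/(N·c) + f = 32²/(4.5 × 0.016) + 32 = 1024/0.072 + 32 ≈ 14254.2 mm ≈ 14.3 m.

14.3 m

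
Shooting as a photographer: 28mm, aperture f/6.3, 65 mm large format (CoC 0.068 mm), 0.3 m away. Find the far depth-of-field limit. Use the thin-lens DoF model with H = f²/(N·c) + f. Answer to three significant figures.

352 mm

Hyperfocal distance H = f²/(N·c) + f = 28²/(6.3 × 0.068) + 28 = 784/0.4284 + 28 ≈ 1858.1 mm ≈ 1.858 m.
Far limit Df = s·(H − f)/(H − s) = 300 × (1858.1 − 28) / (1858.1 − 300) = 300 × 1830.1 / 1558.1 ≈ 352.37 mm.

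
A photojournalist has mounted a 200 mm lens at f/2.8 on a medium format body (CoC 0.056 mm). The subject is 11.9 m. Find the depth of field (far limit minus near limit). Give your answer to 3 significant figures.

Hyperfocal distance H = f²/(N·c) + f = 200²/(2.8 × 0.056) + 200 = 40000/0.1568 + 200 ≈ 255302.0 mm ≈ 255.3 m.
Near limit Dn = s·(H − f)/(H + s − 2f) = 11900 × (255302.0 − 200) / (255302.0 + 11900 − 2 × 200) = 11900 × 255102.0 / 266802.0 ≈ 11378.2 mm.
Far limit Df = s·(H − f)/(H − s) = 11900 × (255302.0 − 200) / (255302.0 − 11900) = 11900 × 255102.0 / 243402.0 ≈ 12472.0 mm.
Depth of field = Df − Dn = 12472.0 − 11378.2 ≈ 1093.8 mm ≈ 1.09 m.

1.09 m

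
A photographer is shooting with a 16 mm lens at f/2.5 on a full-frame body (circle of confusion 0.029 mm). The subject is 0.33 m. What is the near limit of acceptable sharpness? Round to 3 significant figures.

303 mm

Hyperfocal distance H = f²/(N·c) + f = 16²/(2.5 × 0.029) + 16 = 256/0.0725 + 16 ≈ 3547.0 mm ≈ 3.547 m.
Near limit Dn = s·(H − f)/(H + s − 2f) = 330 × (3547.0 − 16) / (3547.0 + 330 − 2 × 16) = 330 × 3531.0 / 3845.0 ≈ 303.05 mm.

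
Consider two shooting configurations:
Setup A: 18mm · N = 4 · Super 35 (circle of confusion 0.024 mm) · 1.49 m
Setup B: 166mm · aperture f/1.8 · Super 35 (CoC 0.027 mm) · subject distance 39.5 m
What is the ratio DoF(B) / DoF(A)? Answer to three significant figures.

3.43

Setup A: H = 18²/(4×0.024) + 18 ≈ 3393.0 mm; DoF = Df − Dn = 2642.5 − 1037.5 ≈ 1605.0 mm.
Setup B: H = 166²/(1.8×0.027) + 166 ≈ 567161.9 mm; DoF = Df − Dn = 42444.5 − 36937.5 ≈ 5507.0 mm.
Ratio = 5507.0 / 1605.0 ≈ 3.43.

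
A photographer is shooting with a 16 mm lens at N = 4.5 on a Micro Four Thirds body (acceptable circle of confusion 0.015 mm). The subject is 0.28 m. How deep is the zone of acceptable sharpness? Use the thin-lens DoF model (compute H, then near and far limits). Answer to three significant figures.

Hyperfocal distance H = f²/(N·c) + f = 16²/(4.5 × 0.015) + 16 = 256/0.0675 + 16 ≈ 3808.6 mm ≈ 3.809 m.
Near limit Dn = s·(H − f)/(H + s − 2f) = 280 × (3808.6 − 16) / (3808.6 + 280 − 2 × 16) = 280 × 3792.6 / 4056.6 ≈ 261.778 mm.
Far limit Df = s·(H − f)/(H − s) = 280 × (3808.6 − 16) / (3808.6 − 280) = 280 × 3792.6 / 3528.6 ≈ 300.949 mm.
Depth of field = Df − Dn = 300.949 − 261.778 ≈ 39.171 mm.

39.2 mm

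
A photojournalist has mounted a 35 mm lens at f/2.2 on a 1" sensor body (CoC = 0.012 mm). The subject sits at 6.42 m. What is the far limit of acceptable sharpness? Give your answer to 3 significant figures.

Hyperfocal distance H = f²/(N·c) + f = 35²/(2.2 × 0.012) + 35 = 1225/0.0264 + 35 ≈ 46436.5 mm ≈ 46.44 m.
Far limit Df = s·(H − f)/(H − s) = 6420 × (46436.5 − 35) / (46436.5 − 6420) = 6420 × 46401.5 / 40016.5 ≈ 7444.4 mm ≈ 7.44 m.

7.44 m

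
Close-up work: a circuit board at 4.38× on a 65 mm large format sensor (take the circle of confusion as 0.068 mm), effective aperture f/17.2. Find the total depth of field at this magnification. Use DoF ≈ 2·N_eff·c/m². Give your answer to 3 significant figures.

At magnification m, DoF ≈ 2·N_eff·c/m² = 2 × 17.2 × 0.068 / 4.38² = 2.339 / 19.18 ≈ 0.122 mm.

0.122 mm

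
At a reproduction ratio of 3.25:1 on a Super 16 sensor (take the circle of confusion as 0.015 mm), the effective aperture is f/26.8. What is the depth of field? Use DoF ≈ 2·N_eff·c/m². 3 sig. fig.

At magnification m, DoF ≈ 2·N_eff·c/m² = 2 × 26.8 × 0.015 / 3.25² = 0.804 / 10.56 ≈ 0.0761 mm.

0.0761 mm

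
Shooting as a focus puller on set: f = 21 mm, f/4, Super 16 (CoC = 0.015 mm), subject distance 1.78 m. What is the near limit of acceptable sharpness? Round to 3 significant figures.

1.44 m

Hyperfocal distance H = f²/(N·c) + f = 21²/(4 × 0.015) + 21 = 441/0.06 + 21 ≈ 7371.0 mm ≈ 7.371 m.
Near limit Dn = s·(H − f)/(H + s − 2f) = 1780 × (7371.0 − 21) / (7371.0 + 1780 − 2 × 21) = 1780 × 7350.0 / 9109.0 ≈ 1436.3 mm ≈ 1.44 m.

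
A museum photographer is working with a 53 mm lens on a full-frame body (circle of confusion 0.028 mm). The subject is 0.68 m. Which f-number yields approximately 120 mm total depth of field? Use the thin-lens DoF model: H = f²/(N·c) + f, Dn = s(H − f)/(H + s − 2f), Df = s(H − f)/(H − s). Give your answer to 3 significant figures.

f/14

Write h = H − f = f²/(N·c). The thin-lens limits are Dn = s·h/(h + (s−f)) and Df = s·h/(h − (s−f)), so DoF = Df − Dn = 2·s·(s−f)·h / (h² − (s−f)²).
That is a quadratic in h: DoF·h² − 2·s·(s−f)·h − DoF·(s−f)² = 0 ⇒ h = (s−f)·(s + √(s² + DoF²)) / DoF = 627 × (680 + √(680² + 120²)) / 120 = 627 × (680 + 690.507) / 120 ≈ 7160.9 mm.
Then N = f²/(c·h) = 53² / (0.028 × 7160.9) = 2809 / 200.51 ≈ 14.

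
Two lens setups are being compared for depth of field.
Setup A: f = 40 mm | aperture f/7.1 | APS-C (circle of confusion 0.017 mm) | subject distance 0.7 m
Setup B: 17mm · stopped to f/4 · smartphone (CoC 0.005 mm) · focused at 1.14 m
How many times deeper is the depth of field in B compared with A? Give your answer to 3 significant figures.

Setup A: H = 40²/(7.1×0.017) + 40 ≈ 13296.0 mm; DoF = Df − Dn = 736.678 − 666.801 ≈ 69.877 mm.
Setup B: H = 17²/(4×0.005) + 17 ≈ 14467.0 mm; DoF = Df − Dn = 1236.06 − 1057.79 ≈ 178.27 mm.
Ratio = 178.27 / 69.877 ≈ 2.55.

2.55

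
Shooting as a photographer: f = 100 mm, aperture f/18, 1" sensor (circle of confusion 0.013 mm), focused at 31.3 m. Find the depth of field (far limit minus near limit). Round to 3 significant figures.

97.9 m

Hyperfocal distance H = f²/(N·c) + f = 100²/(18 × 0.013) + 100 = 10000/0.234 + 100 ≈ 42835.0 mm ≈ 42.84 m.
Near limit Dn = s·(H − f)/(H + s − 2f) = 31300 × (42835.0 − 100) / (42835.0 + 31300 − 2 × 100) = 31300 × 42735.0 / 73935.0 ≈ 18092 mm.
Far limit Df = s·(H − f)/(H − s) = 31300 × (42835.0 − 100) / (42835.0 − 31300) = 31300 × 42735.0 / 11535.0 ≈ 115960 mm.
Depth of field = Df − Dn = 115960 − 18092 ≈ 97868 mm ≈ 97.9 m.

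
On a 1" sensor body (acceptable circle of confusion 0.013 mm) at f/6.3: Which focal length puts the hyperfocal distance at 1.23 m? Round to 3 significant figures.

10.0 mm

From H = f²/(N·c) + f, with f ≪ H: f ≈ √(H·N·c) = √(1230 × 6.3 × 0.013) = √100.74 ≈ 10.04 mm.
The +f correction barely moves this — solving exactly, f² + N·c·f − N·c·H = 0 ⇒ f = (−N·c + √((N·c)² + 4·N·c·H))/2 = (−0.0819 + √402.95)/2 ≈ 9.9959 mm, so f ≈ 10.0 mm.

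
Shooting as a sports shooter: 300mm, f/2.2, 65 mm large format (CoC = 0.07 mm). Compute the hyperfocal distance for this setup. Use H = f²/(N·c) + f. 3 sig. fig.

Hyperfocal distance H = f²/(N·c) + f = 300²/(2.2 × 0.07) + 300 = 90000/0.154 + 300 ≈ 584715.6 mm ≈ 585 m.

585 m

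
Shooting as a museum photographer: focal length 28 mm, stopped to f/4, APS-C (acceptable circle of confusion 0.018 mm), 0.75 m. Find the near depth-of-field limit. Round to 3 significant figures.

Hyperfocal distance H = f²/(N·c) + f = 28²/(4 × 0.018) + 28 = 784/0.072 + 28 ≈ 10916.9 mm ≈ 10.92 m.
Near limit Dn = s·(H − f)/(H + s − 2f) = 750 × (10916.9 − 28) / (10916.9 + 750 − 2 × 28) = 750 × 10888.9 / 11610.9 ≈ 703.36 mm ≈ 0.703 m.

0.703 m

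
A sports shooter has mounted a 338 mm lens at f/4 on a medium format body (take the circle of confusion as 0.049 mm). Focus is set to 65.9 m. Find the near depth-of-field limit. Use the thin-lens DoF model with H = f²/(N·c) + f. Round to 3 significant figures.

59.2 m

Hyperfocal distance H = f²/(N·c) + f = 338²/(4 × 0.049) + 338 = 114244/0.196 + 338 ≈ 583215.6 mm ≈ 583.2 m.
Near limit Dn = s·(H − f)/(H + s − 2f) = 65900 × (583215.6 − 338) / (583215.6 + 65900 − 2 × 338) = 65900 × 582877.6 / 648439.6 ≈ 59237 mm ≈ 59.2 m.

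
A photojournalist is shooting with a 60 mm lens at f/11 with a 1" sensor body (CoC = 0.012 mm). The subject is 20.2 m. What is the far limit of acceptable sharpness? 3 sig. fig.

77.2 m

Hyperfocal distance H = f²/(N·c) + f = 60²/(11 × 0.012) + 60 = 3600/0.132 + 60 ≈ 27332.7 mm ≈ 27.33 m.
Far limit Df = s·(H − f)/(H − s) = 20200 × (27332.7 − 60) / (27332.7 − 20200) = 20200 × 27272.7 / 7132.7 ≈ 77237 mm ≈ 77.2 m.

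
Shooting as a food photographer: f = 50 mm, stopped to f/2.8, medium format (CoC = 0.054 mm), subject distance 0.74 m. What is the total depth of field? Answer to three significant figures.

61.9 mm

Hyperfocal distance H = f²/(N·c) + f = 50²/(2.8 × 0.054) + 50 = 2500/0.1512 + 50 ≈ 16584.4 mm ≈ 16.58 m.
Near limit Dn = s·(H − f)/(H + s − 2f) = 740 × (16584.4 − 50) / (16584.4 + 740 − 2 × 50) = 740 × 16534.4 / 17224.4 ≈ 710.356 mm.
Far limit Df = s·(H − f)/(H − s) = 740 × (16584.4 − 50) / (16584.4 − 740) = 740 × 16534.4 / 15844.4 ≈ 772.226 mm.
Depth of field = Df − Dn = 772.226 − 710.356 ≈ 61.870 mm.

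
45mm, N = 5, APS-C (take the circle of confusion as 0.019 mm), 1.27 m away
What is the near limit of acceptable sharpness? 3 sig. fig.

Hyperfocal distance H = f²/(N·c) + f = 45²/(5 × 0.019) + 45 = 2025/0.095 + 45 ≈ 21360.8 mm ≈ 21.36 m.
Near limit Dn = s·(H − f)/(H + s − 2f) = 1270 × (21360.8 − 45) / (21360.8 + 1270 − 2 × 45) = 1270 × 21315.8 / 22540.8 ≈ 1201.0 mm ≈ 1.20 m.

1.20 m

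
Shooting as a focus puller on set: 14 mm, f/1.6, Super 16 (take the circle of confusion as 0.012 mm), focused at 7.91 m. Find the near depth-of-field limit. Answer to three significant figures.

Hyperfocal distance H = f²/(N·c) + f = 14²/(1.6 × 0.012) + 14 = 196/0.0192 + 14 ≈ 10222.3 mm ≈ 10.22 m.
Near limit Dn = s·(H − f)/(H + s − 2f) = 7910 × (10222.3 − 14) / (10222.3 + 7910 − 2 × 14) = 7910 × 10208.3 / 18104.3 ≈ 4460.1 mm ≈ 4.46 m.

4.46 m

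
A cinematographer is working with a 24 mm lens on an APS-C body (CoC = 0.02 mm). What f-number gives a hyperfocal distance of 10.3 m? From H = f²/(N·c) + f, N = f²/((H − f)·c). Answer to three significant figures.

f/2.80

Rearrange H = f²/(N·c) + f for N: N = f² / ((H − f)·c).
N = 24² / ((10300 − 24) × 0.02) = 576 / 205.5 ≈ 2.80.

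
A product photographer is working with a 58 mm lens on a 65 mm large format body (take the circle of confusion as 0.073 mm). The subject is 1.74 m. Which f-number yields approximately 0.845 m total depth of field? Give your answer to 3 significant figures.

Write h = H − f = f²/(N·c). The thin-lens limits are Dn = s·h/(h + (s−f)) and Df = s·h/(h − (s−f)), so DoF = Df − Dn = 2·s·(s−f)·h / (h² − (s−f)²).
That is a quadratic in h: DoF·h² − 2·s·(s−f)·h − DoF·(s−f)² = 0 ⇒ h = (s−f)·(s + √(s² + DoF²)) / DoF = 1682 × (1740 + √(1740² + 845²)) / 845 = 1682 × (1740 + 1934.33) / 845 ≈ 7313.9 mm.
Then N = f²/(c·h) = 58² / (0.073 × 7313.9) = 3364 / 533.91 ≈ 6.30.

f/6.30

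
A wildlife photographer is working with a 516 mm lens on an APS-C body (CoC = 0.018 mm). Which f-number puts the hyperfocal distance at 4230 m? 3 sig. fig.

Rearrange H = f²/(N·c) + f for N: N = f² / ((H − f)·c).
N = 516² / ((4230000 − 516) × 0.018) = 266256 / 76131 ≈ 3.50.

f/3.50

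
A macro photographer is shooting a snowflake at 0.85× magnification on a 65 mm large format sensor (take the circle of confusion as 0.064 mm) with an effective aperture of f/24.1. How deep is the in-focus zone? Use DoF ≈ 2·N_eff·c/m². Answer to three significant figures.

At magnification m, DoF ≈ 2·N_eff·c/m² = 2 × 24.1 × 0.064 / 0.85² = 3.085 / 0.7225 ≈ 4.27 mm.

4.27 mm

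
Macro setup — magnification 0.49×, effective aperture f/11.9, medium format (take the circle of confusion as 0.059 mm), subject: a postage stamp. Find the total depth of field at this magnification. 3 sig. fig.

At magnification m, DoF ≈ 2·N_eff·c/m² = 2 × 11.9 × 0.059 / 0.49² = 1.404 / 0.2401 ≈ 5.85 mm.

5.85 mm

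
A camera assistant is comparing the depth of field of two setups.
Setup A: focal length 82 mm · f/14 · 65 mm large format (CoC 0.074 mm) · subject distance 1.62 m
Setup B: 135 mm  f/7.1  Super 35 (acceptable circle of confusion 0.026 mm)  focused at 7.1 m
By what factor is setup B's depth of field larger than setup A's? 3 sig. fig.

1.24

Setup A: H = 82²/(14×0.074) + 82 ≈ 6572.3 mm; DoF = Df − Dn = 2123.11 − 1309.65 ≈ 813.46 mm.
Setup B: H = 135²/(7.1×0.026) + 135 ≈ 98862.0 mm; DoF = Df − Dn = 7638.9 − 6632.1 ≈ 1006.8 mm.
Ratio = 1006.8 / 813.46 ≈ 1.24.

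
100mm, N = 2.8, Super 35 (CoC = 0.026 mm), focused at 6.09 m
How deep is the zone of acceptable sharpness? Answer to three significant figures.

0.532 m

Hyperfocal distance H = f²/(N·c) + f = 100²/(2.8 × 0.026) + 100 = 10000/0.0728 + 100 ≈ 137462.6 mm ≈ 137.5 m.
Near limit Dn = s·(H − f)/(H + s − 2f) = 6090 × (137462.6 − 100) / (137462.6 + 6090 − 2 × 100) = 6090 × 137362.6 / 143352.6 ≈ 5835.53 mm.
Far limit Df = s·(H − f)/(H − s) = 6090 × (137462.6 − 100) / (137462.6 − 6090) = 6090 × 137362.6 / 131372.6 ≈ 6367.68 mm.
Depth of field = Df − Dn = 6367.68 − 5835.53 ≈ 532.15 mm ≈ 0.532 m.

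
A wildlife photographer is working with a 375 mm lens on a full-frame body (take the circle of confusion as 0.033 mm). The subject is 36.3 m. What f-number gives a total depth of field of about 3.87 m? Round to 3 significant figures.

f/6.31

Write h = H − f = f²/(N·c). The thin-lens limits are Dn = s·h/(h + (s−f)) and Df = s·h/(h − (s−f)), so DoF = Df − Dn = 2·s·(s−f)·h / (h² − (s−f)²).
That is a quadratic in h: DoF·h² − 2·s·(s−f)·h − DoF·(s−f)² = 0 ⇒ h = (s−f)·(s + √(s² + DoF²)) / DoF = 35925 × (36300 + √(36300² + 3870²)) / 3870 = 35925 × (36300 + 36505.7) / 3870 ≈ 675851 mm.
Then N = f²/(c·h) = 375² / (0.033 × 675851) = 140625 / 22303 ≈ 6.31.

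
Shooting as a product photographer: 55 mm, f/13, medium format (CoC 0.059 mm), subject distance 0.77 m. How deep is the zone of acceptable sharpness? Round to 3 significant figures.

289 mm

Hyperfocal distance H = f²/(N·c) + f = 55²/(13 × 0.059) + 55 = 3025/0.767 + 55 ≈ 3998.9 mm ≈ 3.999 m.
Near limit Dn = s·(H − f)/(H + s − 2f) = 770 × (3998.9 − 55) / (3998.9 + 770 − 2 × 55) = 770 × 3943.9 / 4658.9 ≈ 651.83 mm.
Far limit Df = s·(H − f)/(H − s) = 770 × (3998.9 − 55) / (3998.9 − 770) = 770 × 3943.9 / 3228.9 ≈ 940.51 mm.
Depth of field = Df − Dn = 940.51 − 651.83 ≈ 288.68 mm.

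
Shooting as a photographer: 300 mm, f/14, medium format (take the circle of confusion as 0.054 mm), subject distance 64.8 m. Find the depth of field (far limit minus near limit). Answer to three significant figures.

Hyperfocal distance H = f²/(N·c) + f = 300²/(14 × 0.054) + 300 = 90000/0.756 + 300 ≈ 119347.6 mm ≈ 119.3 m.
Near limit Dn = s·(H − f)/(H + s − 2f) = 64800 × (119347.6 − 300) / (119347.6 + 64800 − 2 × 300) = 64800 × 119047.6 / 183547.6 ≈ 42029 mm.
Far limit Df = s·(H − f)/(H − s) = 64800 × (119347.6 − 300) / (119347.6 − 64800) = 64800 × 119047.6 / 54547.6 ≈ 141423 mm.
Depth of field = Df − Dn = 141423 − 42029 ≈ 99394 mm ≈ 99.4 m.

99.4 m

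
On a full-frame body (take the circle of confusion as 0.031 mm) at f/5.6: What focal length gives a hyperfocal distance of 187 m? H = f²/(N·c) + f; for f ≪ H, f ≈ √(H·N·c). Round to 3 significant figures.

180 mm

From H = f²/(N·c) + f, with f ≪ H: f ≈ √(H·N·c) = √(187000 × 5.6 × 0.031) = √32463 ≈ 180.2 mm.
The +f correction barely moves this — solving exactly, f² + N·c·f − N·c·H = 0 ⇒ f = (−N·c + √((N·c)² + 4·N·c·H))/2 = (−0.1736 + √129853)/2 ≈ 180.09 mm, so f ≈ 180 mm.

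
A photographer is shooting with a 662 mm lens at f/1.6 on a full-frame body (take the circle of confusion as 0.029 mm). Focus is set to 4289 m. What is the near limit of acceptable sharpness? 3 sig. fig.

2950 m

Hyperfocal distance H = f²/(N·c) + f = 662²/(1.6 × 0.029) + 662 = 438244/0.0464 + 662 ≈ 9445575.8 mm ≈ 9446 m.
Near limit Dn = s·(H − f)/(H + s − 2f) = 4289000 × (9445575.8 − 662) / (9445575.8 + 4289000 − 2 × 662) = 4289000 × 9444913.8 / 13733251.8 ≈ 2949719 mm ≈ 2950 m.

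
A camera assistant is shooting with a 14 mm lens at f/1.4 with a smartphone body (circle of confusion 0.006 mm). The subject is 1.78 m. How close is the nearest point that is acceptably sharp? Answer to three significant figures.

Hyperfocal distance H = f²/(N·c) + f = 14²/(1.4 × 0.006) + 14 = 196/0.0084 + 14 ≈ 23347.3 mm ≈ 23.35 m.
Near limit Dn = s·(H − f)/(H + s − 2f) = 1780 × (23347.3 − 14) / (23347.3 + 1780 − 2 × 14) = 1780 × 23333.3 / 25099.3 ≈ 1654.8 mm ≈ 1.65 m.

1.65 m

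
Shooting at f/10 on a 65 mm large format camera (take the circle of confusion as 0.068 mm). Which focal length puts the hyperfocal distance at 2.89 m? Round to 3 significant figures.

From H = f²/(N·c) + f, with f ≪ H: f ≈ √(H·N·c) = √(2890 × 10 × 0.068) = √1965.2 ≈ 44.33 mm.
Exact: f² + N·c·f − N·c·H = 0 ⇒ f = (−N·c + √((N·c)² + 4·N·c·H))/2 = (−0.68 + √7861.3)/2 ≈ 43.992 mm ≈ 44.0 mm.

44.0 mm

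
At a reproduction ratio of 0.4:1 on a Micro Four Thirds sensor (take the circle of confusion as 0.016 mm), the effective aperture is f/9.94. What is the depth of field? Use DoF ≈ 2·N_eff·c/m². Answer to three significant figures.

1.99 mm

At magnification m, DoF ≈ 2·N_eff·c/m² = 2 × 9.94 × 0.016 / 0.4² = 0.3181 / 0.16 ≈ 1.99 mm.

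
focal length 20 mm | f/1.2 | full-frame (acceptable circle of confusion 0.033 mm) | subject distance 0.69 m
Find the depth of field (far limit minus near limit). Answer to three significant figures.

Hyperfocal distance H = f²/(N·c) + f = 20²/(1.2 × 0.033) + 20 = 400/0.0396 + 20 ≈ 10121.0 mm ≈ 10.12 m.
Near limit Dn = s·(H − f)/(H + s − 2f) = 690 × (10121.0 − 20) / (10121.0 + 690 − 2 × 20) = 690 × 10101.0 / 10771.0 ≈ 647.079 mm.
Far limit Df = s·(H − f)/(H − s) = 690 × (10121.0 − 20) / (10121.0 − 690) = 690 × 10101.0 / 9431.0 ≈ 739.019 mm.
Depth of field = Df − Dn = 739.019 − 647.079 ≈ 91.940 mm.

91.9 mm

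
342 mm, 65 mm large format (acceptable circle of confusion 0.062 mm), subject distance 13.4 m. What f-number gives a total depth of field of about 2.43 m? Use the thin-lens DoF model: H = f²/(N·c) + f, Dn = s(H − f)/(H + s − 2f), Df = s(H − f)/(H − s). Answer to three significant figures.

Write h = H − f = f²/(N·c). The thin-lens limits are Dn = s·h/(h + (s−f)) and Df = s·h/(h − (s−f)), so DoF = Df − Dn = 2·s·(s−f)·h / (h² − (s−f)²).
That is a quadratic in h: DoF·h² − 2·s·(s−f)·h − DoF·(s−f)² = 0 ⇒ h = (s−f)·(s + √(s² + DoF²)) / DoF = 13058 × (13400 + √(13400² + 2430²)) / 2430 = 13058 × (13400 + 13618.5) / 2430 ≈ 145189 mm.
Then N = f²/(c·h) = 342² / (0.062 × 145189) = 116964 / 9001.7 ≈ 13.

f/13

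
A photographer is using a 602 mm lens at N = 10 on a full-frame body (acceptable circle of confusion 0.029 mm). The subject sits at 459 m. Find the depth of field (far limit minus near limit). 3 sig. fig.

389 m

Hyperfocal distance H = f²/(N·c) + f = 602²/(10 × 0.029) + 602 = 362404/0.29 + 602 ≈ 1250271.0 mm ≈ 1250 m.
Near limit Dn = s·(H − f)/(H + s − 2f) = 459000 × (1250271.0 − 602) / (1250271.0 + 459000 − 2 × 602) = 459000 × 1249669.0 / 1708067.0 ≈ 335817 mm.
Far limit Df = s·(H − f)/(H − s) = 459000 × (1250271.0 − 602) / (1250271.0 − 459000) = 459000 × 1249669.0 / 791271.0 ≈ 724907 mm.
Depth of field = Df − Dn = 724907 − 335817 ≈ 389090 mm ≈ 389 m.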